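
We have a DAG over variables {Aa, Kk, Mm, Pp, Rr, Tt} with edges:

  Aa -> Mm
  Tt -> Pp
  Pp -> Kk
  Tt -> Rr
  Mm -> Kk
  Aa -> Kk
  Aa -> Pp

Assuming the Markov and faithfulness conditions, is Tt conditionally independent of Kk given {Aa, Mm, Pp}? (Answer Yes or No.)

Yes — Tt and Kk are d-separated given {Aa, Mm, Pp}.

Enumerating the 3 paths from Tt to Kk and testing each for blocking by {Aa, Mm, Pp}:
Path 1: Tt → Pp ← Aa → Mm → Kk
  Aa is a fork here and Aa is conditioned on, so the path is blocked at Aa.
Path 2: Tt → Pp ← Aa → Kk
  Aa is a fork here and Aa is conditioned on, so the path is blocked at Aa.
Path 3: Tt → Pp → Kk
  Pp is a chain here and Pp is conditioned on, so the path is blocked at Pp.
Since every path is blocked, d-separation holds.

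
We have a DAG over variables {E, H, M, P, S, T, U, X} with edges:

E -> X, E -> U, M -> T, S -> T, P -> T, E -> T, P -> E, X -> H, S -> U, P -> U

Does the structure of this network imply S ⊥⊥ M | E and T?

Enumerating the 5 paths from S to M and testing each for blocking by {E, T}:
Path 1: S → T ← M
  T is a collider and T is conditioned on, which opens it — no node blocks this path, so it is active.
Path 2: S → U ← P → T ← M
  U is a collider here and neither U nor any of its descendants is conditioned on, so the collider stays closed — the path is blocked at U.
Path 3: S → U ← P → E → T ← M
  U is a collider here and neither U nor any of its descendants is conditioned on, so the collider stays closed — the path is blocked at U.
Path 4: S → U ← E ← P → T ← M
  U is a collider here and neither U nor any of its descendants is conditioned on, so the collider stays closed — the path is blocked at U.
Path 5: S → U ← E → T ← M
  U is a collider here and neither U nor any of its descendants is conditioned on, so the collider stays closed — the path is blocked at U.
Because an active path exists, S and M are not d-separated.

No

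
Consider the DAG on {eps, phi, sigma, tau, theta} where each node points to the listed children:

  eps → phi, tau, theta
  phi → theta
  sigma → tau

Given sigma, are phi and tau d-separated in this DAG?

Enumerating the 2 paths from phi to tau and testing each for blocking by {sigma}:
  1. phi ← eps → tau — eps:fork[open] ⇒ active
  2. phi → theta ← eps → tau — theta:collider[blocks]; eps:fork[open] ⇒ blocked
Since the path phi ← eps → tau is active, phi and tau are not d-separated given {sigma}.

No — phi and tau are not d-separated given {sigma}.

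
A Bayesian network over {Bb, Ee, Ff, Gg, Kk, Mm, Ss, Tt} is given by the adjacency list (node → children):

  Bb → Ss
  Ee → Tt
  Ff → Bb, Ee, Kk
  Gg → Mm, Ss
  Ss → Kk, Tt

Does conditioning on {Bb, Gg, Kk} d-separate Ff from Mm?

Enumerating the 3 paths from Ff to Mm and testing each for blocking by {Bb, Gg, Kk}:
  1. Ff → Kk ← Ss ← Gg → Mm — Kk:collider[open]; Ss:chain[open]; Gg:fork[blocks] ⇒ blocked
  2. Ff → Bb → Ss ← Gg → Mm — Bb:chain[blocks]; Ss:collider[open]; Gg:fork[blocks] ⇒ blocked
  3. Ff → Ee → Tt ← Ss ← Gg → Mm — Ee:chain[open]; Tt:collider[blocks]; Ss:chain[open]; Gg:fork[blocks] ⇒ blocked
Every path is blocked, so Ff and Mm are d-separated given {Bb, Gg, Kk}.

Yes — Ff and Mm are d-separated given {Bb, Gg, Kk}.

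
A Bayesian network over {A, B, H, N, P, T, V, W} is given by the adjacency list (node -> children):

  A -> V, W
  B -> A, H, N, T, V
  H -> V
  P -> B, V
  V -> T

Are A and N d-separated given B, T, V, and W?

Yes — A and N are d-separated given {B, T, V, W}.

We examine all 5 paths between A and N:
Path 1: A ← B → N
  B is a fork here and B is conditioned on, so the path is blocked at B.
Path 2: A → V ← P → B → N
  B is a chain here and B is conditioned on, so the path is blocked at B.
Path 3: A → V ← B → N
  B is a fork here and B is conditioned on, so the path is blocked at B.
Path 4: A → V → T ← B → N
  V is a chain here and V is conditioned on, so the path is blocked at V.
Path 5: A → V ← H ← B → N
  B is a fork here and B is conditioned on, so the path is blocked at B.
Every path is blocked, so A and N are d-separated given {B, T, V, W}.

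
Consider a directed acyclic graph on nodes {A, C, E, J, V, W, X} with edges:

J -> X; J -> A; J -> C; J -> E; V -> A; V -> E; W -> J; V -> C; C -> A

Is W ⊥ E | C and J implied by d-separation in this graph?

We examine all 5 paths between W and E:
Path 1: W → J → A ← V → E
  J is a chain here and J is conditioned on, so the path is blocked at J.
Path 2: W → J → A ← C ← V → E
  J is a chain here and J is conditioned on, so the path is blocked at J.
Path 3: W → J → E
  J is a chain here and J is conditioned on, so the path is blocked at J.
Path 4: W → J → C → A ← V → E
  J is a chain here and J is conditioned on, so the path is blocked at J.
Path 5: W → J → C ← V → E
  J is a chain here and J is conditioned on, so the path is blocked at J.
Every path is blocked, so W and E are d-separated given {C, J}.

Yes — W and E are d-separated given {C, J}.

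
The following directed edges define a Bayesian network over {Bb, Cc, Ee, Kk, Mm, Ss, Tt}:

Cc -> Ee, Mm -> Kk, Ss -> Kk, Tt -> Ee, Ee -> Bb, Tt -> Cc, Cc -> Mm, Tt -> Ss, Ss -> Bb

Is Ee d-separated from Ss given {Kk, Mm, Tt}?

There are 5 undirected paths between Ee and Ss; checking each against the conditioning set {Kk, Mm, Tt}:
Path 1: Ee ← Tt → Ss
  Tt is a fork here and Tt is conditioned on, so the path is blocked at Tt.
Path 2: Ee ← Tt → Cc → Mm → Kk ← Ss
  Tt is a fork here and Tt is conditioned on, so the path is blocked at Tt.
Path 3: Ee → Bb ← Ss
  Bb is a collider here and neither Bb nor any of its descendants is conditioned on, so the collider stays closed — the path is blocked at Bb.
Path 4: Ee ← Cc ← Tt → Ss
  Tt is a fork here and Tt is conditioned on, so the path is blocked at Tt.
Path 5: Ee ← Cc → Mm → Kk ← Ss
  Mm is a chain here and Mm is conditioned on, so the path is blocked at Mm.
Every path is blocked, so Ee and Ss are d-separated given {Kk, Mm, Tt}.

Yes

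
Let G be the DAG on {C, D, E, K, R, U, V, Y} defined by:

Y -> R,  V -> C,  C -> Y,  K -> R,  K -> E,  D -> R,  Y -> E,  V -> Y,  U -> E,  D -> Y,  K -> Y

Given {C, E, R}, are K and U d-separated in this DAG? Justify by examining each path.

Enumerating the 4 paths from K to U and testing each for blocking by {C, E, R}:
  1. K → Y → E ← U — Y:chain[open]; E:collider[open] ⇒ active
  2. K → R ← Y → E ← U — R:collider[open]; Y:fork[open]; E:collider[open] ⇒ active
  3. K → R ← D → Y → E ← U — R:collider[open]; D:fork[open]; Y:chain[open]; E:collider[open] ⇒ active
  4. K → E ← U — E:collider[open] ⇒ active
At least one path is unblocked, so d-separation fails.

No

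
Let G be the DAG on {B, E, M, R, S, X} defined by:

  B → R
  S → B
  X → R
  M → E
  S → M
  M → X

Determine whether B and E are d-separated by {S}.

There are 2 undirected paths between B and E; checking each against the conditioning set {S}:
Path 1: B → R ← X ← M → E
  R is a collider here and neither R nor any of its descendants is conditioned on, so the collider stays closed — the path is blocked at R.
Path 2: B ← S → M → E
  S is a fork here and S is conditioned on, so the path is blocked at S.
All paths are blocked; B ⊥ E | {S} holds.

Yes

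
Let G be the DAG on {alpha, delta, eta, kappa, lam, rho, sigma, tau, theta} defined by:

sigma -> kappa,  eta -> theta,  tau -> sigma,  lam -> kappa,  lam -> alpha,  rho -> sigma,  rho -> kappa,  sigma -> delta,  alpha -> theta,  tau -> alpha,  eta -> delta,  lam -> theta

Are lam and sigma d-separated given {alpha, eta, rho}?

No — lam and sigma are not d-separated given {alpha, eta, rho}.

6 paths connect lam and sigma; each must be blocked for d-separation to hold:
  1. lam → alpha → theta ← eta → delta ← sigma — alpha:chain[blocks]; theta:collider[blocks]; eta:fork[blocks]; delta:collider[blocks] ⇒ blocked
  2. lam → alpha ← tau → sigma — alpha:collider[open]; tau:fork[open] ⇒ active
  3. lam → kappa ← sigma — kappa:collider[blocks] ⇒ blocked
  4. lam → kappa ← rho → sigma — kappa:collider[blocks]; rho:fork[blocks] ⇒ blocked
  5. lam → theta ← alpha ← tau → sigma — theta:collider[blocks]; alpha:chain[blocks]; tau:fork[open] ⇒ blocked
  6. lam → theta ← eta → delta ← sigma — theta:collider[blocks]; eta:fork[blocks]; delta:collider[blocks] ⇒ blocked
Since the path lam → alpha ← tau → sigma is active, lam and sigma are not d-separated given {alpha, eta, rho}.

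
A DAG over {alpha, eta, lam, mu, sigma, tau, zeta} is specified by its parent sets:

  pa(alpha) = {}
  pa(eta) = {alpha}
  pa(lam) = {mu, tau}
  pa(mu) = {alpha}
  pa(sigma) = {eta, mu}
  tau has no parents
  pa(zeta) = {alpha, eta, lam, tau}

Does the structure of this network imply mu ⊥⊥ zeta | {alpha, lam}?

We examine all 6 paths between mu and zeta:
Path 1: mu ← alpha → eta → zeta
  alpha is a fork here and alpha is conditioned on, so the path is blocked at alpha.
Path 2: mu ← alpha → zeta
  alpha is a fork here and alpha is conditioned on, so the path is blocked at alpha.
Path 3: mu → sigma ← eta ← alpha → zeta
  sigma is a collider here and neither sigma nor any of its descendants is conditioned on, so the collider stays closed — the path is blocked at sigma.
Path 4: mu → sigma ← eta → zeta
  sigma is a collider here and neither sigma nor any of its descendants is conditioned on, so the collider stays closed — the path is blocked at sigma.
Path 5: mu → lam → zeta
  lam is a chain here and lam is conditioned on, so the path is blocked at lam.
Path 6: mu → lam ← tau → zeta
  lam is a collider and lam is conditioned on, which opens it; tau is a fork and tau is not conditioned on — no node blocks this path, so it is active.
Because an active path exists, mu and zeta are not d-separated.

No — mu and zeta are not d-separated given {alpha, lam}.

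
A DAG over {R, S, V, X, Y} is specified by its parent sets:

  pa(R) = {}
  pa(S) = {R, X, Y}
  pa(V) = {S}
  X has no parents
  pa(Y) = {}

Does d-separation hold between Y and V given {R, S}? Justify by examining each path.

Yes

Only one path connects Y and V:
Path 1: Y → S → V
  S is a chain here and S is conditioned on, so the path is blocked at S.
All paths are blocked; Y ⊥ V | {R, S} holds.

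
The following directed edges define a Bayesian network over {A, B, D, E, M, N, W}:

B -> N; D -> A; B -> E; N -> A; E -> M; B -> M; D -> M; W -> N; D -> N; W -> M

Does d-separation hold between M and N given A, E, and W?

No

There are 5 undirected paths between M and N; checking each against the conditioning set {A, E, W}:
  1. M ← E ← B → N — E:chain[blocks]; B:fork[open] ⇒ blocked
  2. M ← B → N — B:fork[open] ⇒ active
  3. M ← D → A ← N — D:fork[open]; A:collider[open] ⇒ active
  4. M ← D → N — D:fork[open] ⇒ active
  5. M ← W → N — W:fork[blocks] ⇒ blocked
At least one path is unblocked, so d-separation fails.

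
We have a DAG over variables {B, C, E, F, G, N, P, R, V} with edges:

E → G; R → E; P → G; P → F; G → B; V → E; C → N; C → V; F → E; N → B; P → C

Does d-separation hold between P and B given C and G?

Yes

We examine all 6 paths between P and B:
Path 1: P → F → E → G → B
  G is a chain here and G is conditioned on, so the path is blocked at G.
Path 2: P → F → E ← V ← C → N → B
  C is a fork here and C is conditioned on, so the path is blocked at C.
Path 3: P → G → B
  G is a chain here and G is conditioned on, so the path is blocked at G.
Path 4: P → G ← E ← V ← C → N → B
  C is a fork here and C is conditioned on, so the path is blocked at C.
Path 5: P → C → V → E → G → B
  C is a chain here and C is conditioned on, so the path is blocked at C.
Path 6: P → C → N → B
  C is a chain here and C is conditioned on, so the path is blocked at C.
Since every path is blocked, d-separation holds.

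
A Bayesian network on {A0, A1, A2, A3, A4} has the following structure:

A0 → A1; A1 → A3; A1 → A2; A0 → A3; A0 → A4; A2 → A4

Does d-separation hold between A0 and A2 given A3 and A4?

No

There are 3 undirected paths between A0 and A2; checking each against the conditioning set {A3, A4}:
Path 1: A0 → A3 ← A1 → A2
  A3 is a collider and A3 is conditioned on, which opens it; A1 is a fork and A1 is not conditioned on — no node blocks this path, so it is active.
Path 2: A0 → A4 ← A2
  A4 is a collider and A4 is conditioned on, which opens it — no node blocks this path, so it is active.
Path 3: A0 → A1 → A2
  A1 is a chain and A1 is not conditioned on — no node blocks this path, so it is active.
Since the path A0 → A3 ← A1 → A2 is active, A0 and A2 are not d-separated given {A3, A4}.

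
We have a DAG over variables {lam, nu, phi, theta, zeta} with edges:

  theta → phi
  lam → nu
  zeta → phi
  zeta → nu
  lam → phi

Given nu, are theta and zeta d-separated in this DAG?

Yes

We examine all 2 paths between theta and zeta:
Path 1: theta → phi ← lam → nu ← zeta
  phi is a collider here and neither phi nor any of its descendants is conditioned on, so the collider stays closed — the path is blocked at phi.
Path 2: theta → phi ← zeta
  phi is a collider here and neither phi nor any of its descendants is conditioned on, so the collider stays closed — the path is blocked at phi.
Every path is blocked, so theta and zeta are d-separated given {nu}.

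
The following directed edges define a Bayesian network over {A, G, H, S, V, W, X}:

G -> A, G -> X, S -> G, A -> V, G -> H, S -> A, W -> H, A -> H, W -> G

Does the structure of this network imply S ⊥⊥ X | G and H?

Yes

We examine all 4 paths between S and X:
Path 1: S → G → X
  G is a chain here and G is conditioned on, so the path is blocked at G.
Path 2: S → A ← G → X
  G is a fork here and G is conditioned on, so the path is blocked at G.
Path 3: S → A → H ← G → X
  G is a fork here and G is conditioned on, so the path is blocked at G.
Path 4: S → A → H ← W → G → X
  G is a chain here and G is conditioned on, so the path is blocked at G.
All paths are blocked; S ⊥ X | {G, H} holds.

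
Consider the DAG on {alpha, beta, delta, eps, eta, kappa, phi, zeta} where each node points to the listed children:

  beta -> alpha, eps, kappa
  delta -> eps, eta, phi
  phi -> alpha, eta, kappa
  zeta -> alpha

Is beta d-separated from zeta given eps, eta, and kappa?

Yes — beta and zeta are d-separated given {eps, eta, kappa}.

There are 4 undirected paths between beta and zeta; checking each against the conditioning set {eps, eta, kappa}:
  1. beta → kappa ← phi → alpha ← zeta — kappa:collider[open]; phi:fork[open]; alpha:collider[blocks] ⇒ blocked
  2. beta → eps ← delta → phi → alpha ← zeta — eps:collider[open]; delta:fork[open]; phi:chain[open]; alpha:collider[blocks] ⇒ blocked
  3. beta → eps ← delta → eta ← phi → alpha ← zeta — eps:collider[open]; delta:fork[open]; eta:collider[open]; phi:fork[open]; alpha:collider[blocks] ⇒ blocked
  4. beta → alpha ← zeta — alpha:collider[blocks] ⇒ blocked
Since every path is blocked, d-separation holds.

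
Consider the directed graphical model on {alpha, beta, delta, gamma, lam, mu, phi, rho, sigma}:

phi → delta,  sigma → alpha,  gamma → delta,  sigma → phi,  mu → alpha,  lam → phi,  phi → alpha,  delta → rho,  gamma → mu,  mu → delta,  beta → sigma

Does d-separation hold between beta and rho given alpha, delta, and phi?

Yes

There are 6 undirected paths between beta and rho; checking each against the conditioning set {alpha, delta, phi}:
  1. beta → sigma → alpha ← mu → delta → rho — sigma:chain[open]; alpha:collider[open]; mu:fork[open]; delta:chain[blocks] ⇒ blocked
  2. beta → sigma → alpha ← mu ← gamma → delta → rho — sigma:chain[open]; alpha:collider[open]; mu:chain[open]; gamma:fork[open]; delta:chain[blocks] ⇒ blocked
  3. beta → sigma → alpha ← phi → delta → rho — sigma:chain[open]; alpha:collider[open]; phi:fork[blocks]; delta:chain[blocks] ⇒ blocked
  4. beta → sigma → phi → delta → rho — sigma:chain[open]; phi:chain[blocks]; delta:chain[blocks] ⇒ blocked
  5. beta → sigma → phi → alpha ← mu → delta → rho — sigma:chain[open]; phi:chain[blocks]; alpha:collider[open]; mu:fork[open]; delta:chain[blocks] ⇒ blocked
  6. beta → sigma → phi → alpha ← mu ← gamma → delta → rho — sigma:chain[open]; phi:chain[blocks]; alpha:collider[open]; mu:chain[open]; gamma:fork[open]; delta:chain[blocks] ⇒ blocked
Every path is blocked, so beta and rho are d-separated given {alpha, delta, phi}.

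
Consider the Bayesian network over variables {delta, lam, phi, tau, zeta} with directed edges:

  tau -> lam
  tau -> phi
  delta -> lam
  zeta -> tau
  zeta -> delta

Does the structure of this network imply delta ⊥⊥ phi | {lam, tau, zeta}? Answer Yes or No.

Yes

There are 2 undirected paths between delta and phi; checking each against the conditioning set {lam, tau, zeta}:
Path 1: delta ← zeta → tau → phi
  zeta is a fork here and zeta is conditioned on, so the path is blocked at zeta.
Path 2: delta → lam ← tau → phi
  tau is a fork here and tau is conditioned on, so the path is blocked at tau.
Every path is blocked, so delta and phi are d-separated given {lam, tau, zeta}.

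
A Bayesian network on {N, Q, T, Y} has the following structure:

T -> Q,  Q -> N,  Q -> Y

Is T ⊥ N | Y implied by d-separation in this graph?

There is one path between T and N:
Path 1: T → Q → N
  Q is a chain and Q is not conditioned on — no node blocks this path, so it is active.
Because an active path exists, T and N are not d-separated.

No — T and N are not d-separated given {Y}.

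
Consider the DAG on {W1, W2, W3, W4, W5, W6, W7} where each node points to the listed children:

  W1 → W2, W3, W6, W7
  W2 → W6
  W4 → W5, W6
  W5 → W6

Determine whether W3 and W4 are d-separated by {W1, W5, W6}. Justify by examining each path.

We examine all 4 paths between W3 and W4:
Path 1: W3 ← W1 → W2 → W6 ← W5 ← W4
  W1 is a fork here and W1 is conditioned on, so the path is blocked at W1.
Path 2: W3 ← W1 → W2 → W6 ← W4
  W1 is a fork here and W1 is conditioned on, so the path is blocked at W1.
Path 3: W3 ← W1 → W6 ← W5 ← W4
  W1 is a fork here and W1 is conditioned on, so the path is blocked at W1.
Path 4: W3 ← W1 → W6 ← W4
  W1 is a fork here and W1 is conditioned on, so the path is blocked at W1.
Since every path is blocked, d-separation holds.

Yes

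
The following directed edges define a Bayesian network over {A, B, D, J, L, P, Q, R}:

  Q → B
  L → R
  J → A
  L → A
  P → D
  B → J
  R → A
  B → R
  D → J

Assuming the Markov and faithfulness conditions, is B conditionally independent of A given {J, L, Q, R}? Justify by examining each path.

Yes — B and A are d-separated given {J, L, Q, R}.

Enumerating the 3 paths from B to A and testing each for blocking by {J, L, Q, R}:
Path 1: B → R ← L → A
  L is a fork here and L is conditioned on, so the path is blocked at L.
Path 2: B → R → A
  R is a chain here and R is conditioned on, so the path is blocked at R.
Path 3: B → J → A
  J is a chain here and J is conditioned on, so the path is blocked at J.
Since every path is blocked, d-separation holds.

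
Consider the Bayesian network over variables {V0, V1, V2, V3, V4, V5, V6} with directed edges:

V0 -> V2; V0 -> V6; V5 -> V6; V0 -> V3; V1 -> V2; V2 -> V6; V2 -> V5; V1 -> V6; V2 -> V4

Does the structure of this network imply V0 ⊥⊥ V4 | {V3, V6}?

No — V0 and V4 are not d-separated given {V3, V6}.

There are 4 undirected paths between V0 and V4; checking each against the conditioning set {V3, V6}:
  1. V0 → V6 ← V5 ← V2 → V4 — V6:collider[open]; V5:chain[open]; V2:fork[open] ⇒ active
  2. V0 → V6 ← V1 → V2 → V4 — V6:collider[open]; V1:fork[open]; V2:chain[open] ⇒ active
  3. V0 → V6 ← V2 → V4 — V6:collider[open]; V2:fork[open] ⇒ active
  4. V0 → V2 → V4 — V2:chain[open] ⇒ active
Since the path V0 → V6 ← V5 ← V2 → V4 is active, V0 and V4 are not d-separated given {V3, V6}.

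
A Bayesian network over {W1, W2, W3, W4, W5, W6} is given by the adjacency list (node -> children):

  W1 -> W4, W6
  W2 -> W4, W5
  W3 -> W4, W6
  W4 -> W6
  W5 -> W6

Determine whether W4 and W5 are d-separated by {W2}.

There are 4 undirected paths between W4 and W5; checking each against the conditioning set {W2}:
Path 1: W4 ← W2 → W5
  W2 is a fork here and W2 is conditioned on, so the path is blocked at W2.
Path 2: W4 ← W1 → W6 ← W5
  W6 is a collider here and neither W6 nor any of its descendants is conditioned on, so the collider stays closed — the path is blocked at W6.
Path 3: W4 → W6 ← W5
  W6 is a collider here and neither W6 nor any of its descendants is conditioned on, so the collider stays closed — the path is blocked at W6.
Path 4: W4 ← W3 → W6 ← W5
  W6 is a collider here and neither W6 nor any of its descendants is conditioned on, so the collider stays closed — the path is blocked at W6.
All paths are blocked; W4 ⊥ W5 | {W2} holds.

Yes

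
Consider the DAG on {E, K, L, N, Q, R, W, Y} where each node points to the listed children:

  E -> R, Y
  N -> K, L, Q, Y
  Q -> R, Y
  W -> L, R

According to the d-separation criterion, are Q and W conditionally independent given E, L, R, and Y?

6 paths connect Q and W; each must be blocked for d-separation to hold:
Path 1: Q ← N → L ← W
  N is a fork and N is not conditioned on; L is a collider and L is conditioned on, which opens it — no node blocks this path, so it is active.
Path 2: Q ← N → Y ← E → R ← W
  E is a fork here and E is conditioned on, so the path is blocked at E.
Path 3: Q → Y ← E → R ← W
  E is a fork here and E is conditioned on, so the path is blocked at E.
Path 4: Q → Y ← N → L ← W
  Y is a collider and Y is conditioned on, which opens it; N is a fork and N is not conditioned on; L is a collider and L is conditioned on, which opens it — no node blocks this path, so it is active.
Path 5: Q → R ← E → Y ← N → L ← W
  E is a fork here and E is conditioned on, so the path is blocked at E.
Path 6: Q → R ← W
  R is a collider and R is conditioned on, which opens it — no node blocks this path, so it is active.
Since the path Q ← N → L ← W is active, Q and W are not d-separated given {E, L, R, Y}.

No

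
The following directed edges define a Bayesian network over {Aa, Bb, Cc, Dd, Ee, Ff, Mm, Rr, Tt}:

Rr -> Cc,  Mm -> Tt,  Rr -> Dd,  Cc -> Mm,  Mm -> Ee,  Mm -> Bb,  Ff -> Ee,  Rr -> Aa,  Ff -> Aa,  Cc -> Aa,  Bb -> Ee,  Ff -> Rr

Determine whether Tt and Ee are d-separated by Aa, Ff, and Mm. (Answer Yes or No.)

Yes

We examine all 6 paths between Tt and Ee:
Path 1: Tt ← Mm ← Cc → Aa ← Rr ← Ff → Ee
  Mm is a chain here and Mm is conditioned on, so the path is blocked at Mm.
Path 2: Tt ← Mm ← Cc → Aa ← Ff → Ee
  Mm is a chain here and Mm is conditioned on, so the path is blocked at Mm.
Path 3: Tt ← Mm ← Cc ← Rr → Aa ← Ff → Ee
  Mm is a chain here and Mm is conditioned on, so the path is blocked at Mm.
Path 4: Tt ← Mm ← Cc ← Rr ← Ff → Ee
  Mm is a chain here and Mm is conditioned on, so the path is blocked at Mm.
Path 5: Tt ← Mm → Ee
  Mm is a fork here and Mm is conditioned on, so the path is blocked at Mm.
Path 6: Tt ← Mm → Bb → Ee
  Mm is a fork here and Mm is conditioned on, so the path is blocked at Mm.
Since every path is blocked, d-separation holds.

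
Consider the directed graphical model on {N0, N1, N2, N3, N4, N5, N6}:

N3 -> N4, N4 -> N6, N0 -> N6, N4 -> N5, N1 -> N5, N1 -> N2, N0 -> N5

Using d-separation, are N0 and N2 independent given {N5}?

No

Enumerating the 2 paths from N0 to N2 and testing each for blocking by {N5}:
Path 1: N0 → N5 ← N1 → N2
  N5 is a collider and N5 is conditioned on, which opens it; N1 is a fork and N1 is not conditioned on — no node blocks this path, so it is active.
Path 2: N0 → N6 ← N4 → N5 ← N1 → N2
  N6 is a collider here and neither N6 nor any of its descendants is conditioned on, so the collider stays closed — the path is blocked at N6.
Since the path N0 → N5 ← N1 → N2 is active, N0 and N2 are not d-separated given {N5}.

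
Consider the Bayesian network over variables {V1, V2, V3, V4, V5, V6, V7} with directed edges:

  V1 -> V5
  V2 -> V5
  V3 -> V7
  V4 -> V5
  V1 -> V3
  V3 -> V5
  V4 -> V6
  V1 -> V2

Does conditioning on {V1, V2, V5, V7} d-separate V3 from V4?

There are 3 undirected paths between V3 and V4; checking each against the conditioning set {V1, V2, V5, V7}:
  1. V3 ← V1 → V2 → V5 ← V4 — V1:fork[blocks]; V2:chain[blocks]; V5:collider[open] ⇒ blocked
  2. V3 ← V1 → V5 ← V4 — V1:fork[blocks]; V5:collider[open] ⇒ blocked
  3. V3 → V5 ← V4 — V5:collider[open] ⇒ active
Since the path V3 → V5 ← V4 is active, V3 and V4 are not d-separated given {V1, V2, V5, V7}.

No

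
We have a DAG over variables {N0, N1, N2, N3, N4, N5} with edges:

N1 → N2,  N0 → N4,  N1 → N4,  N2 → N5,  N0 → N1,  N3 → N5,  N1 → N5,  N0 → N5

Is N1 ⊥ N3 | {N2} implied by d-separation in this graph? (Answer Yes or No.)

Yes

There are 4 undirected paths between N1 and N3; checking each against the conditioning set {N2}:
Path 1: N1 → N2 → N5 ← N3
  N2 is a chain here and N2 is conditioned on, so the path is blocked at N2.
Path 2: N1 ← N0 → N5 ← N3
  N5 is a collider here and neither N5 nor any of its descendants is conditioned on, so the collider stays closed — the path is blocked at N5.
Path 3: N1 → N5 ← N3
  N5 is a collider here and neither N5 nor any of its descendants is conditioned on, so the collider stays closed — the path is blocked at N5.
Path 4: N1 → N4 ← N0 → N5 ← N3
  N4 is a collider here and neither N4 nor any of its descendants is conditioned on, so the collider stays closed — the path is blocked at N4.
All paths are blocked; N1 ⊥ N3 | {N2} holds.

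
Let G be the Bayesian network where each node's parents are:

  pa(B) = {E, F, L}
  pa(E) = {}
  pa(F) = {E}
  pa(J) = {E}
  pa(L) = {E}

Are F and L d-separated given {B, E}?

No — F and L are not d-separated given {B, E}.

There are 4 undirected paths between F and L; checking each against the conditioning set {B, E}:
  1. F ← E → L — E:fork[blocks] ⇒ blocked
  2. F ← E → B ← L — E:fork[blocks]; B:collider[open] ⇒ blocked
  3. F → B ← E → L — B:collider[open]; E:fork[blocks] ⇒ blocked
  4. F → B ← L — B:collider[open] ⇒ active
Because an active path exists, F and L are not d-separated.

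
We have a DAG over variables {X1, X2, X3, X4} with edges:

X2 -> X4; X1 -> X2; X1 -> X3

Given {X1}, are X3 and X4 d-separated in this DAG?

Yes

Only one path connects X3 and X4:
Path 1: X3 ← X1 → X2 → X4
  X1 is a fork here and X1 is conditioned on, so the path is blocked at X1.
All paths are blocked; X3 ⊥ X4 | {X1} holds.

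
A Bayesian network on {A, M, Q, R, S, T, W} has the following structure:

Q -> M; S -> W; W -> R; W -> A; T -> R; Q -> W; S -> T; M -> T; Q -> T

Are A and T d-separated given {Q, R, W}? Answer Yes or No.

Yes — A and T are d-separated given {Q, R, W}.

There are 4 undirected paths between A and T; checking each against the conditioning set {Q, R, W}:
  1. A ← W → R ← T — W:fork[blocks]; R:collider[open] ⇒ blocked
  2. A ← W ← S → T — W:chain[blocks]; S:fork[open] ⇒ blocked
  3. A ← W ← Q → T — W:chain[blocks]; Q:fork[blocks] ⇒ blocked
  4. A ← W ← Q → M → T — W:chain[blocks]; Q:fork[blocks]; M:chain[open] ⇒ blocked
Since every path is blocked, d-separation holds.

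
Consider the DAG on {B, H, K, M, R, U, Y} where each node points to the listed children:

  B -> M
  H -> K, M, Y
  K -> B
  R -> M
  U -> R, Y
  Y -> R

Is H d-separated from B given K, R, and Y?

Yes

There are 4 undirected paths between H and B; checking each against the conditioning set {K, R, Y}:
Path 1: H → M ← B
  M is a collider here and neither M nor any of its descendants is conditioned on, so the collider stays closed — the path is blocked at M.
Path 2: H → K → B
  K is a chain here and K is conditioned on, so the path is blocked at K.
Path 3: H → Y → R → M ← B
  Y is a chain here and Y is conditioned on, so the path is blocked at Y.
Path 4: H → Y ← U → R → M ← B
  R is a chain here and R is conditioned on, so the path is blocked at R.
Since every path is blocked, d-separation holds.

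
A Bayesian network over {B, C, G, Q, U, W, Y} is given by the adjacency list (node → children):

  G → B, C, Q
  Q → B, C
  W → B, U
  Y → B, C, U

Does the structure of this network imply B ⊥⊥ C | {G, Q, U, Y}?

Yes

Enumerating the 6 paths from B to C and testing each for blocking by {G, Q, U, Y}:
Path 1: B ← G → C
  G is a fork here and G is conditioned on, so the path is blocked at G.
Path 2: B ← G → Q → C
  G is a fork here and G is conditioned on, so the path is blocked at G.
Path 3: B ← W → U ← Y → C
  Y is a fork here and Y is conditioned on, so the path is blocked at Y.
Path 4: B ← Q ← G → C
  Q is a chain here and Q is conditioned on, so the path is blocked at Q.
Path 5: B ← Q → C
  Q is a fork here and Q is conditioned on, so the path is blocked at Q.
Path 6: B ← Y → C
  Y is a fork here and Y is conditioned on, so the path is blocked at Y.
All paths are blocked; B ⊥ C | {G, Q, U, Y} holds.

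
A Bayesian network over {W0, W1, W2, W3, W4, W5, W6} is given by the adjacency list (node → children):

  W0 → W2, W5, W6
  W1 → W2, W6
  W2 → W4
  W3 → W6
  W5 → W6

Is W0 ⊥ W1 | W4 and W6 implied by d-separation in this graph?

No

Enumerating the 3 paths from W0 to W1 and testing each for blocking by {W4, W6}:
Path 1: W0 → W6 ← W1
  W6 is a collider and W6 is conditioned on, which opens it — no node blocks this path, so it is active.
Path 2: W0 → W5 → W6 ← W1
  W5 is a chain and W5 is not conditioned on; W6 is a collider and W6 is conditioned on, which opens it — no node blocks this path, so it is active.
Path 3: W0 → W2 ← W1
  W2 is a collider and its descendant W4 is conditioned on, which opens it — no node blocks this path, so it is active.
Because an active path exists, W0 and W1 are not d-separated.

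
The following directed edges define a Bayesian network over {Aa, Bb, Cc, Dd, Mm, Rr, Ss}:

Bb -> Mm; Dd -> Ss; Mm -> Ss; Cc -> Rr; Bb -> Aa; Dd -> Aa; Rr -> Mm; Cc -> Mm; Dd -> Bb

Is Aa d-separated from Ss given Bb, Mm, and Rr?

We examine all 4 paths between Aa and Ss:
  1. Aa ← Dd → Bb → Mm → Ss — Dd:fork[open]; Bb:chain[blocks]; Mm:chain[blocks] ⇒ blocked
  2. Aa ← Dd → Ss — Dd:fork[open] ⇒ active
  3. Aa ← Bb → Mm → Ss — Bb:fork[blocks]; Mm:chain[blocks] ⇒ blocked
  4. Aa ← Bb ← Dd → Ss — Bb:chain[blocks]; Dd:fork[open] ⇒ blocked
Since the path Aa ← Dd → Ss is active, Aa and Ss are not d-separated given {Bb, Mm, Rr}.

No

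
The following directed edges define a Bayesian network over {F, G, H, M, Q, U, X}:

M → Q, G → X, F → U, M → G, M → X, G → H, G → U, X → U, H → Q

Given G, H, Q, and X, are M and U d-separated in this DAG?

Enumerating the 6 paths from M to U and testing each for blocking by {G, H, Q, X}:
Path 1: M → Q ← H ← G → U
  H is a chain here and H is conditioned on, so the path is blocked at H.
Path 2: M → Q ← H ← G → X → U
  H is a chain here and H is conditioned on, so the path is blocked at H.
Path 3: M → X → U
  X is a chain here and X is conditioned on, so the path is blocked at X.
Path 4: M → X ← G → U
  G is a fork here and G is conditioned on, so the path is blocked at G.
Path 5: M → G → U
  G is a chain here and G is conditioned on, so the path is blocked at G.
Path 6: M → G → X → U
  G is a chain here and G is conditioned on, so the path is blocked at G.
Every path is blocked, so M and U are d-separated given {G, H, Q, X}.

Yes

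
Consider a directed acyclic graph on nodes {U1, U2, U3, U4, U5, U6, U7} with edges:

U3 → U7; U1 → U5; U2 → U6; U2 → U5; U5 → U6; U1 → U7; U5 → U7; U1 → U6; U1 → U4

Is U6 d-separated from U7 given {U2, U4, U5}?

6 paths connect U6 and U7; each must be blocked for d-separation to hold:
  1. U6 ← U2 → U5 ← U1 → U7 — U2:fork[blocks]; U5:collider[open]; U1:fork[open] ⇒ blocked
  2. U6 ← U2 → U5 → U7 — U2:fork[blocks]; U5:chain[blocks] ⇒ blocked
  3. U6 ← U5 ← U1 → U7 — U5:chain[blocks]; U1:fork[open] ⇒ blocked
  4. U6 ← U5 → U7 — U5:fork[blocks] ⇒ blocked
  5. U6 ← U1 → U5 → U7 — U1:fork[open]; U5:chain[blocks] ⇒ blocked
  6. U6 ← U1 → U7 — U1:fork[open] ⇒ active
Since the path U6 ← U1 → U7 is active, U6 and U7 are not d-separated given {U2, U4, U5}.

No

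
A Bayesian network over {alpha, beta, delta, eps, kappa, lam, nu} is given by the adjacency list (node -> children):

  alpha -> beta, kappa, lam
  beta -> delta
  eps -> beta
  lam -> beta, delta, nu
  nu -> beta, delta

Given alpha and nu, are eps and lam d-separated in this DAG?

6 paths connect eps and lam; each must be blocked for d-separation to hold:
Path 1: eps → beta ← alpha → lam
  beta is a collider here and neither beta nor any of its descendants is conditioned on, so the collider stays closed — the path is blocked at beta.
Path 2: eps → beta → delta ← nu ← lam
  delta is a collider here and neither delta nor any of its descendants is conditioned on, so the collider stays closed — the path is blocked at delta.
Path 3: eps → beta → delta ← lam
  delta is a collider here and neither delta nor any of its descendants is conditioned on, so the collider stays closed — the path is blocked at delta.
Path 4: eps → beta ← nu → delta ← lam
  beta is a collider here and neither beta nor any of its descendants is conditioned on, so the collider stays closed — the path is blocked at beta.
Path 5: eps → beta ← nu ← lam
  beta is a collider here and neither beta nor any of its descendants is conditioned on, so the collider stays closed — the path is blocked at beta.
Path 6: eps → beta ← lam
  beta is a collider here and neither beta nor any of its descendants is conditioned on, so the collider stays closed — the path is blocked at beta.
Every path is blocked, so eps and lam are d-separated given {alpha, nu}.

Yes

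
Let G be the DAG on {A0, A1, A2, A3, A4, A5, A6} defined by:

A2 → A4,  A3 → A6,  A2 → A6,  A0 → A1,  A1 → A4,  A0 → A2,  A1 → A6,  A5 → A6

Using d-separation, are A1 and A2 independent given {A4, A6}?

3 paths connect A1 and A2; each must be blocked for d-separation to hold:
Path 1: A1 ← A0 → A2
  A0 is a fork and A0 is not conditioned on — no node blocks this path, so it is active.
Path 2: A1 → A4 ← A2
  A4 is a collider and A4 is conditioned on, which opens it — no node blocks this path, so it is active.
Path 3: A1 → A6 ← A2
  A6 is a collider and A6 is conditioned on, which opens it — no node blocks this path, so it is active.
Since the path A1 ← A0 → A2 is active, A1 and A2 are not d-separated given {A4, A6}.

No — A1 and A2 are not d-separated given {A4, A6}.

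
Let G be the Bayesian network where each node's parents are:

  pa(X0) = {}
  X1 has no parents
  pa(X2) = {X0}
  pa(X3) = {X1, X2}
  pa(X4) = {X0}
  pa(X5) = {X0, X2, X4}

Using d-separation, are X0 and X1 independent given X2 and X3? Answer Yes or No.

3 paths connect X0 and X1; each must be blocked for d-separation to hold:
Path 1: X0 → X2 → X3 ← X1
  X2 is a chain here and X2 is conditioned on, so the path is blocked at X2.
Path 2: X0 → X4 → X5 ← X2 → X3 ← X1
  X5 is a collider here and neither X5 nor any of its descendants is conditioned on, so the collider stays closed — the path is blocked at X5.
Path 3: X0 → X5 ← X2 → X3 ← X1
  X5 is a collider here and neither X5 nor any of its descendants is conditioned on, so the collider stays closed — the path is blocked at X5.
Every path is blocked, so X0 and X1 are d-separated given {X2, X3}.

Yes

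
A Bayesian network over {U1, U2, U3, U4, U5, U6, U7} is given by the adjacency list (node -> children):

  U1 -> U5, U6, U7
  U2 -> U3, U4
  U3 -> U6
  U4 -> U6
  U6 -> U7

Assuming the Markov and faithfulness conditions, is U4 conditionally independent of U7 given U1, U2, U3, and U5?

4 paths connect U4 and U7; each must be blocked for d-separation to hold:
  1. U4 → U6 → U7 — U6:chain[open] ⇒ active
  2. U4 → U6 ← U1 → U7 — U6:collider[blocks]; U1:fork[blocks] ⇒ blocked
  3. U4 ← U2 → U3 → U6 → U7 — U2:fork[blocks]; U3:chain[blocks]; U6:chain[open] ⇒ blocked
  4. U4 ← U2 → U3 → U6 ← U1 → U7 — U2:fork[blocks]; U3:chain[blocks]; U6:collider[blocks]; U1:fork[blocks] ⇒ blocked
Since the path U4 → U6 → U7 is active, U4 and U7 are not d-separated given {U1, U2, U3, U5}.

No — U4 and U7 are not d-separated given {U1, U2, U3, U5}.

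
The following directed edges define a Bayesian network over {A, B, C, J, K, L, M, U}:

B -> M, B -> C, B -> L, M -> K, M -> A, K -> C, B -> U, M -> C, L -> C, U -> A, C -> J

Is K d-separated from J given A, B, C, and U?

We examine all 6 paths between K and J:
Path 1: K ← M → C → J
  C is a chain here and C is conditioned on, so the path is blocked at C.
Path 2: K ← M ← B → C → J
  B is a fork here and B is conditioned on, so the path is blocked at B.
Path 3: K ← M ← B → L → C → J
  B is a fork here and B is conditioned on, so the path is blocked at B.
Path 4: K ← M → A ← U ← B → C → J
  U is a chain here and U is conditioned on, so the path is blocked at U.
Path 5: K ← M → A ← U ← B → L → C → J
  U is a chain here and U is conditioned on, so the path is blocked at U.
Path 6: K → C → J
  C is a chain here and C is conditioned on, so the path is blocked at C.
All paths are blocked; K ⊥ J | {A, B, C, U} holds.

Yes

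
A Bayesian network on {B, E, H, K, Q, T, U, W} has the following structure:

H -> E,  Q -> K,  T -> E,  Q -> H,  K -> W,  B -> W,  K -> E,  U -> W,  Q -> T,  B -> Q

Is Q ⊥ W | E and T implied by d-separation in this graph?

Enumerating the 4 paths from Q to W and testing each for blocking by {E, T}:
Path 1: Q → T → E ← K → W
  T is a chain here and T is conditioned on, so the path is blocked at T.
Path 2: Q → K → W
  K is a chain and K is not conditioned on — no node blocks this path, so it is active.
Path 3: Q ← B → W
  B is a fork and B is not conditioned on — no node blocks this path, so it is active.
Path 4: Q → H → E ← K → W
  H is a chain and H is not conditioned on; E is a collider and E is conditioned on, which opens it; K is a fork and K is not conditioned on — no node blocks this path, so it is active.
At least one path is unblocked, so d-separation fails.

No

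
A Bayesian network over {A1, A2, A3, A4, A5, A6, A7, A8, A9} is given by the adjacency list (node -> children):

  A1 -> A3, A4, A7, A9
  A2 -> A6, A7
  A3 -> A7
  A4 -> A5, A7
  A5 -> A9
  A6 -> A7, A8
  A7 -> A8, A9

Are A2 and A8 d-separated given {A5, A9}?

No

4 paths connect A2 and A8; each must be blocked for d-separation to hold:
Path 1: A2 → A6 → A8
  A6 is a chain and A6 is not conditioned on — no node blocks this path, so it is active.
Path 2: A2 → A6 → A7 → A8
  A6 is a chain and A6 is not conditioned on; A7 is a chain and A7 is not conditioned on — no node blocks this path, so it is active.
Path 3: A2 → A7 ← A6 → A8
  A7 is a collider and its descendant A9 is conditioned on, which opens it; A6 is a fork and A6 is not conditioned on — no node blocks this path, so it is active.
Path 4: A2 → A7 → A8
  A7 is a chain and A7 is not conditioned on — no node blocks this path, so it is active.
Because an active path exists, A2 and A8 are not d-separated.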